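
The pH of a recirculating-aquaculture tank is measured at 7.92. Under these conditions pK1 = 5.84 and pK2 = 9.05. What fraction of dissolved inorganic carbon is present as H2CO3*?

α₀ = 0.00768

α₀ = 1 / (1 + K1/[H⁺] + K1K2/[H⁺]²) = 1 / (1 + 10^+2.08 + 10^+0.95)
   = 1 / (1 + 120.23 + 8.9125) = 1/130.14 = 0.007684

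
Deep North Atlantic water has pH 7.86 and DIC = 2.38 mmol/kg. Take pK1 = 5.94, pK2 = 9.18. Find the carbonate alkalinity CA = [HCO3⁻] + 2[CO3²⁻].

CA = 2.46 mmol/kg

CA = [HCO3⁻] + 2[CO3²⁻] = (α₁ + 2α₂)·DIC
At pH 7.86: [H⁺]/K1 = 10^-1.92 = 0.012023, K2/[H⁺] = 10^-1.32 = 0.047863
α₁ = 1/(1 + 0.012023 + 0.047863) = 1/1.0599 = 0.9435; α₂ = α₁·K2/[H⁺] = 0.04516
α₁ + 2α₂ = 1.0338
CA = 1.0338 × 2.38 = 2.46 mmol/kg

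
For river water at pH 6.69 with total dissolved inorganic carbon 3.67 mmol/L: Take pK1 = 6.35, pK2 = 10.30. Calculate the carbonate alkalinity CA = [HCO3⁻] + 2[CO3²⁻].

CA = [HCO3⁻] + 2[CO3²⁻] = (α₁ + 2α₂)·DIC
At pH 6.69: [H⁺]/K1 = 10^-0.34 = 0.45709, K2/[H⁺] = 10^-3.61 = 0.00024547
α₁ = 1/(1 + 0.45709 + 0.00024547) = 1/1.4573 = 0.6862; α₂ = α₁·K2/[H⁺] = 0.0001684
α₁ + 2α₂ = 0.6865
CA = 0.6865 × 3.67 = 2.52 mmol/L

CA = 2.52 mmol/L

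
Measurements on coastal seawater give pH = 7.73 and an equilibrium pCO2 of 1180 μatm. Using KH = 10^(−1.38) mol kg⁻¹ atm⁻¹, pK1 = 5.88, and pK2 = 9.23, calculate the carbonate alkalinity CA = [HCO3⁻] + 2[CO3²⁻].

CA = 3.70 mmol/kg

[CO2*] = KH · pCO2 = 10^(−1.38) × 1180×10^-6 = 4.919×10^-5 mol/kg
α₀ = 1/(1 + K1/[H⁺] + K1K2/[H⁺]²) = 1/(1 + 10^+1.85 + 10^+0.35) = 0.01351
DIC = [CO2*]/α₀ = 4.919×10^-5 / 0.01351 = 3.642 mmol/kg
CA = (α₁ + 2α₂)·DIC = (0.9563 + 2×0.03024) × 3.642 = 3.70 mmol/kg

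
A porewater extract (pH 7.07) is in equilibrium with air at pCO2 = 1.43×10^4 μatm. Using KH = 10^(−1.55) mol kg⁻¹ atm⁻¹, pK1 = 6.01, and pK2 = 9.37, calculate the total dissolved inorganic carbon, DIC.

[CO2*] = KH · pCO2 = 10^(−1.55) × 1.43×10^4×10^-6 = 4.030×10^-4 mol/kg
α₀ = 1/(1 + K1/[H⁺] + K1K2/[H⁺]²) = 1/(1 + 10^+1.06 + 10^-1.24) = 0.07975
DIC = [CO2*]/α₀ = 4.030×10^-4 / 0.07975 = 5.05 mmol/kg

DIC = 5.05 mmol/kg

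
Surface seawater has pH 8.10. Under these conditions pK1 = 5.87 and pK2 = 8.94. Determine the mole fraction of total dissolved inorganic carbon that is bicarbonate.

α₁ = 1 / (1 + [H⁺]/K1 + K2/[H⁺]) = 1 / (1 + 10^-2.23 + 10^-0.84)
   = 1 / (1 + 0.0058884 + 0.14454) = 1/1.1504 = 0.8692

α₁ = 0.869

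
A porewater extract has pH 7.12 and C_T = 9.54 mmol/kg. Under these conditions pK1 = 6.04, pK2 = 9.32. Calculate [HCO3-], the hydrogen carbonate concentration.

[HCO3⁻] = 8.76 mmol/kg

α₁ = 1 / (1 + [H⁺]/K1 + K2/[H⁺]) = 1 / (1 + 10^-1.08 + 10^-2.20)
   = 1 / (1 + 0.083176 + 0.0063096) = 1/1.0895 = 0.9179
[HCO3⁻] = α₁ × DIC = 0.9179 × 9.54 = 8.76 mmol/kg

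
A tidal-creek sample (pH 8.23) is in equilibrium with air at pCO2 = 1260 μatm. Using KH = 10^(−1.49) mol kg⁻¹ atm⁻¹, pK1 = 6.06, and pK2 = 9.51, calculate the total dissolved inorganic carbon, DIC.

DIC = 6.39 mmol/kg

[CO2*] = KH · pCO2 = 10^(−1.49) × 1260×10^-6 = 4.077×10^-5 mol/kg
α₀ = 1/(1 + K1/[H⁺] + K1K2/[H⁺]²) = 1/(1 + 10^+2.17 + 10^+0.89) = 0.006383
DIC = [CO2*]/α₀ = 4.077×10^-5 / 0.006383 = 6.39 mmol/kg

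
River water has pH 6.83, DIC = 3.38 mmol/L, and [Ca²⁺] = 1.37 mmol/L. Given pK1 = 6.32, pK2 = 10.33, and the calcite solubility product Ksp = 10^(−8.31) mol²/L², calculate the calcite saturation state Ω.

Ω = 0.228

α₂ = 1 / (1 + [H⁺]/K2 + [H⁺]²/(K1K2)) = 1 / (1 + 10^+3.50 + 10^+2.99)
   = 1 / (1 + 3162.3 + 977.24) = 1/4140.5 = 0.0002415
[CO3²⁻] = α₂ × DIC = 0.0002415 × 3.38 = 0.0008163 mmol/L = 0.8163 μmol/L
Ksp = 10^(−8.31) = 4.898×10^-9
Ω = [Ca²⁺][CO3²⁻]/Ksp = (1.37×10^-3)(8.163×10^-7) / 4.898×10^-9 = 0.228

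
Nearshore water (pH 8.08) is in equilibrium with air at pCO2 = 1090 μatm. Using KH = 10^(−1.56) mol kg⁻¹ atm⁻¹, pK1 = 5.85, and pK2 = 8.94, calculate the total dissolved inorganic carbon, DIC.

[CO2*] = KH · pCO2 = 10^(−1.56) × 1090×10^-6 = 3.002×10^-5 mol/kg
α₀ = 1/(1 + K1/[H⁺] + K1K2/[H⁺]²) = 1/(1 + 10^+2.23 + 10^+1.37) = 0.005148
DIC = [CO2*]/α₀ = 3.002×10^-5 / 0.005148 = 5.83 mmol/kg

DIC = 5.83 mmol/kg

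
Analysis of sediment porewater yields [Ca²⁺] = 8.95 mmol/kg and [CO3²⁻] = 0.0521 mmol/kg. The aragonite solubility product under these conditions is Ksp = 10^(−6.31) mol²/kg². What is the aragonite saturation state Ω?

Ω = 0.952

Ksp = 10^(−6.31) = 4.898×10^-7
Ω = [Ca²⁺][CO3²⁻]/Ksp = (8.95×10^-3)(0.0521×10^-3) / 4.898×10^-7 = 0.952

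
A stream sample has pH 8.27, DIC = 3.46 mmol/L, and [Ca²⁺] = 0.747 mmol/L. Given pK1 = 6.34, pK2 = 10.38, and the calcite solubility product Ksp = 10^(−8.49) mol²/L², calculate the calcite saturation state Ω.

α₂ = 1 / (1 + [H⁺]/K2 + [H⁺]²/(K1K2)) = 1 / (1 + 10^+2.11 + 10^+0.18)
   = 1 / (1 + 128.82 + 1.5136) = 1/131.34 = 0.007614
[CO3²⁻] = α₂ × DIC = 0.007614 × 3.46 = 0.02634 mmol/L
Ksp = 10^(−8.49) = 3.236×10^-9
Ω = [Ca²⁺][CO3²⁻]/Ksp = (0.747×10^-3)(2.634×10^-5) / 3.236×10^-9 = 6.08

Ω = 6.08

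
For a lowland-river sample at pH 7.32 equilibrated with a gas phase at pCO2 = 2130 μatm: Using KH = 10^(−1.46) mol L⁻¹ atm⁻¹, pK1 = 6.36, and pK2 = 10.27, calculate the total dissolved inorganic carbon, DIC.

[CO2*] = KH · pCO2 = 10^(−1.46) × 2130×10^-6 = 7.385×10^-5 mol/L
α₀ = 1/(1 + K1/[H⁺] + K1K2/[H⁺]²) = 1/(1 + 10^+0.96 + 10^-1.99) = 0.09871
DIC = [CO2*]/α₀ = 7.385×10^-5 / 0.09871 = 0.748 mmol/L

DIC = 0.748 mmol/L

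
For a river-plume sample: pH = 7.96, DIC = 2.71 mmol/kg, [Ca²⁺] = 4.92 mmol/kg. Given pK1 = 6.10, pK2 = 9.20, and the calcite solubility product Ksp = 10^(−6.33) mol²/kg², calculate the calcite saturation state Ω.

α₂ = 1 / (1 + [H⁺]/K2 + [H⁺]²/(K1K2)) = 1 / (1 + 10^+1.24 + 10^-0.62)
   = 1 / (1 + 17.378 + 0.23988) = 1/18.618 = 0.05371
[CO3²⁻] = α₂ × DIC = 0.05371 × 2.71 = 0.1456 mmol/kg
Ksp = 10^(−6.33) = 4.677×10^-7
Ω = [Ca²⁺][CO3²⁻]/Ksp = (4.92×10^-3)(1.456×10^-4) / 4.677×10^-7 = 1.53

Ω = 1.53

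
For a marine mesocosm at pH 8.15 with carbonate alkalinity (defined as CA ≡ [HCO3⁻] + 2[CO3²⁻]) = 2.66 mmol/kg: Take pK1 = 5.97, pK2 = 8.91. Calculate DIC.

DIC = 2.33 mmol/kg

CA = [HCO3⁻] + 2[CO3²⁻] = (α₁ + 2α₂)·DIC
At pH 8.15: [H⁺]/K1 = 10^-2.18 = 0.0066069, K2/[H⁺] = 10^-0.76 = 0.17378
α₁ = 1/(1 + 0.0066069 + 0.17378) = 1/1.1804 = 0.8472; α₂ = α₁·K2/[H⁺] = 0.1472
α₁ + 2α₂ = 1.1416
DIC = CA / (α₁ + 2α₂) = 2.66 / 1.1416 = 2.33 mmol/kg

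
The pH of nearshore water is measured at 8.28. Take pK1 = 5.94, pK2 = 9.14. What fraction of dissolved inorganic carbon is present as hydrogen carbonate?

α₁ = 1 / (1 + [H⁺]/K1 + K2/[H⁺]) = 1 / (1 + 10^-2.34 + 10^-0.86)
   = 1 / (1 + 0.0045709 + 0.13804) = 1/1.1426 = 0.8752

α₁ = 0.875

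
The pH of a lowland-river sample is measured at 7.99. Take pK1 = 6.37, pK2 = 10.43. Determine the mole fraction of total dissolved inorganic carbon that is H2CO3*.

α₀ = 1 / (1 + K1/[H⁺] + K1K2/[H⁺]²) = 1 / (1 + 10^+1.62 + 10^-0.82)
   = 1 / (1 + 41.687 + 0.15136) = 1/42.838 = 0.02334

α₀ = 0.0233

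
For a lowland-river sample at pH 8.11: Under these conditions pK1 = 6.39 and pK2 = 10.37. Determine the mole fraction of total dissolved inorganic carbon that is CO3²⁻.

α₂ = 0.00536

α₂ = 1 / (1 + [H⁺]/K2 + [H⁺]²/(K1K2)) = 1 / (1 + 10^+2.26 + 10^+0.54)
   = 1 / (1 + 181.97 + 3.4674) = 1/186.44 = 0.005364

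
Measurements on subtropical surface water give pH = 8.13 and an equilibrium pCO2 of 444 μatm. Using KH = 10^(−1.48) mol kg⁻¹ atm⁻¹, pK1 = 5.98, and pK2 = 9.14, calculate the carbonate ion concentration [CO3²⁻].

[CO3²⁻] = 0.203 mmol/kg

[CO2*] = KH · pCO2 = 10^(−1.48) × 444×10^-6 = 1.470×10^-5 mol/kg
α₀ = 1/(1 + K1/[H⁺] + K1K2/[H⁺]²) = 1/(1 + 10^+2.15 + 10^+1.14) = 0.006408
DIC = [CO2*]/α₀ = 1.470×10^-5 / 0.006408 = 2.294 mmol/kg
[CO3²⁻] = α₂·DIC; α₂ = 0.08845, so [CO3²⁻] = 0.08845 × 2.294 = 0.203 mmol/kg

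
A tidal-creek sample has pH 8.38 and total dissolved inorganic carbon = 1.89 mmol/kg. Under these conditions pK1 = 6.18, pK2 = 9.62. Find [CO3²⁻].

α₂ = 1 / (1 + [H⁺]/K2 + [H⁺]²/(K1K2)) = 1 / (1 + 10^+1.24 + 10^-0.96)
   = 1 / (1 + 17.378 + 0.10965) = 1/18.488 = 0.05409
[CO3²⁻] = α₂ × DIC = 0.05409 × 1.89 = 0.102 mmol/kg

[CO3²⁻] = 0.102 mmol/kg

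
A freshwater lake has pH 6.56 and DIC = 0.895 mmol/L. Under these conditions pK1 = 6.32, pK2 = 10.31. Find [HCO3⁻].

[HCO3⁻] = 0.568 mmol/L

α₁ = 1 / (1 + [H⁺]/K1 + K2/[H⁺]) = 1 / (1 + 10^-0.24 + 10^-3.75)
   = 1 / (1 + 0.57544 + 0.00017783) = 1/1.5756 = 0.6347
[HCO3⁻] = α₁ × DIC = 0.6347 × 0.895 = 0.568 mmol/L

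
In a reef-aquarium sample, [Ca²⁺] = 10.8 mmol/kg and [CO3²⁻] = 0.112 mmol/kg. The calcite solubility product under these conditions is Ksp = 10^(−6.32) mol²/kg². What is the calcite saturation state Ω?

Ksp = 10^(−6.32) = 4.786×10^-7
Ω = [Ca²⁺][CO3²⁻]/Ksp = (10.8×10^-3)(0.112×10^-3) / 4.786×10^-7 = 2.53

Ω = 2.53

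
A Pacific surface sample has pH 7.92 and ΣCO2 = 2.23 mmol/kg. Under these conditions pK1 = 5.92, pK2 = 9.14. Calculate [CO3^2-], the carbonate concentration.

[CO3²⁻] = 0.126 mmol/kg

α₂ = 1 / (1 + [H⁺]/K2 + [H⁺]²/(K1K2)) = 1 / (1 + 10^+1.22 + 10^-0.78)
   = 1 / (1 + 16.596 + 0.16596) = 1/17.762 = 0.05630
[CO3²⁻] = α₂ × DIC = 0.05630 × 2.23 = 0.126 mmol/kg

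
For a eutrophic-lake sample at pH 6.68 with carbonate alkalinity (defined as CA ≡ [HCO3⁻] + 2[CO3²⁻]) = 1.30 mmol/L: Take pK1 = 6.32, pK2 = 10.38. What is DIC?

DIC = 1.87 mmol/L

CA = [HCO3⁻] + 2[CO3²⁻] = (α₁ + 2α₂)·DIC
At pH 6.68: [H⁺]/K1 = 10^-0.36 = 0.43652, K2/[H⁺] = 10^-3.70 = 0.00019953
α₁ = 1/(1 + 0.43652 + 0.00019953) = 1/1.4367 = 0.6960; α₂ = α₁·K2/[H⁺] = 0.0001389
α₁ + 2α₂ = 0.6963
DIC = CA / (α₁ + 2α₂) = 1.30 / 0.6963 = 1.87 mmol/L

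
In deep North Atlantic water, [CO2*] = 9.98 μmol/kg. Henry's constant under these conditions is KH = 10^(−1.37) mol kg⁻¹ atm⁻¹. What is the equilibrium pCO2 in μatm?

KH = 10^(−1.37) = 4.266×10^-2 mol kg⁻¹ atm⁻¹
pCO2 = [CO2*]/KH = 9.98×10^-6 / 4.266×10^-2 = 2.34×10^-4 atm = 234 μatm

pCO2 = 234 μatm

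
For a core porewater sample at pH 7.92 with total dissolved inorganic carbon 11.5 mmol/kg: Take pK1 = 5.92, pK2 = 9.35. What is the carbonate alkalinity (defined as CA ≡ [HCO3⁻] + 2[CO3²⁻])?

CA = [HCO3⁻] + 2[CO3²⁻] = (α₁ + 2α₂)·DIC
At pH 7.92: [H⁺]/K1 = 10^-2.00 = 0.010000, K2/[H⁺] = 10^-1.43 = 0.037154
α₁ = 1/(1 + 0.010000 + 0.037154) = 1/1.0472 = 0.9550; α₂ = α₁·K2/[H⁺] = 0.03548
α₁ + 2α₂ = 1.0259
CA = 1.0259 × 11.5 = 11.8 mmol/kg

CA = 11.8 mmol/kg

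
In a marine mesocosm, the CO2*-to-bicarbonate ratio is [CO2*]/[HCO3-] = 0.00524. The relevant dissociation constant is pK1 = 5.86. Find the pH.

pH = 8.14

From K1 = [H⁺][HCO3-]/[CO2*]:  pH = pK1 − log₁₀([CO2*]/[HCO3-])
log₁₀(0.00524) = -2.281
pH = 5.86 − (-2.281) = 8.14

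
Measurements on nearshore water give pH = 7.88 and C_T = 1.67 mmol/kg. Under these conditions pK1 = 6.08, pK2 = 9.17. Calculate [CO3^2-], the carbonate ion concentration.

α₂ = 1 / (1 + [H⁺]/K2 + [H⁺]²/(K1K2)) = 1 / (1 + 10^+1.29 + 10^-0.51)
   = 1 / (1 + 19.498 + 0.30903) = 1/20.807 = 0.04806
[CO3²⁻] = α₂ × DIC = 0.04806 × 1.67 = 0.0803 mmol/kg

[CO3²⁻] = 0.0803 mmol/kg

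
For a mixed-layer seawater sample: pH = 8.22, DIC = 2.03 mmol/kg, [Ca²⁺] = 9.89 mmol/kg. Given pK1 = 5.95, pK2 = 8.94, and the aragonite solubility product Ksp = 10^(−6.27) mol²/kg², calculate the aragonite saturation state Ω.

α₂ = 1 / (1 + [H⁺]/K2 + [H⁺]²/(K1K2)) = 1 / (1 + 10^+0.72 + 10^-1.55)
   = 1 / (1 + 5.2481 + 0.028184) = 1/6.2763 = 0.1593
[CO3²⁻] = α₂ × DIC = 0.1593 × 2.03 = 0.3234 mmol/kg
Ksp = 10^(−6.27) = 5.370×10^-7
Ω = [Ca²⁺][CO3²⁻]/Ksp = (9.89×10^-3)(3.234×10^-4) / 5.370×10^-7 = 5.96

Ω = 5.96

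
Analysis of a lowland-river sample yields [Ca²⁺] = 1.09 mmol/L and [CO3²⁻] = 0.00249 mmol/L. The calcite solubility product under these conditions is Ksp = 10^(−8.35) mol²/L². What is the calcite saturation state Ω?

Ω = 0.608

Ksp = 10^(−8.35) = 4.467×10^-9
Ω = [Ca²⁺][CO3²⁻]/Ksp = (1.09×10^-3)(0.00249×10^-3) / 4.467×10^-9 = 0.608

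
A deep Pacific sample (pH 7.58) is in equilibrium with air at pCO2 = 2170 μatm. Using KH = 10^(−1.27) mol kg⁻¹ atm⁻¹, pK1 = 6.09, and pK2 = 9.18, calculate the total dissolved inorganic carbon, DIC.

[CO2*] = KH · pCO2 = 10^(−1.27) × 2170×10^-6 = 1.165×10^-4 mol/kg
α₀ = 1/(1 + K1/[H⁺] + K1K2/[H⁺]²) = 1/(1 + 10^+1.49 + 10^-0.11) = 0.03060
DIC = [CO2*]/α₀ = 1.165×10^-4 / 0.03060 = 3.81 mmol/kg

DIC = 3.81 mmol/kg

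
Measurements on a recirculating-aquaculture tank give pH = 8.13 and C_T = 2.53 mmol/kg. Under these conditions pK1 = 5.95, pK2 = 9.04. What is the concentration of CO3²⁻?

[CO3²⁻] = 0.276 mmol/kg

α₂ = 1 / (1 + [H⁺]/K2 + [H⁺]²/(K1K2)) = 1 / (1 + 10^+0.91 + 10^-1.27)
   = 1 / (1 + 8.1283 + 0.053703) = 1/9.1820 = 0.1089
[CO3²⁻] = α₂ × DIC = 0.1089 × 2.53 = 0.276 mmol/kg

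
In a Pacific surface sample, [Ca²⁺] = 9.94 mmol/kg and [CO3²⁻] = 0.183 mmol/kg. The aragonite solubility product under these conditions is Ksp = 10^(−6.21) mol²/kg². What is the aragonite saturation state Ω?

Ω = 2.95

Ksp = 10^(−6.21) = 6.166×10^-7
Ω = [Ca²⁺][CO3²⁻]/Ksp = (9.94×10^-3)(0.183×10^-3) / 6.166×10^-7 = 2.95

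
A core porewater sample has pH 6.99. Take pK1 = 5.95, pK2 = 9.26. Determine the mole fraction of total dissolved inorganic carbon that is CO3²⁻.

α₂ = 1 / (1 + [H⁺]/K2 + [H⁺]²/(K1K2)) = 1 / (1 + 10^+2.27 + 10^+1.23)
   = 1 / (1 + 186.21 + 16.982) = 1/204.19 = 0.004897

α₂ = 0.00490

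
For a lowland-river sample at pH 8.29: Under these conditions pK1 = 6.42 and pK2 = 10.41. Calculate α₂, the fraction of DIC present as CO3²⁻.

α₂ = 1 / (1 + [H⁺]/K2 + [H⁺]²/(K1K2)) = 1 / (1 + 10^+2.12 + 10^+0.25)
   = 1 / (1 + 131.83 + 1.7783) = 1/134.60 = 0.007429

α₂ = 0.00743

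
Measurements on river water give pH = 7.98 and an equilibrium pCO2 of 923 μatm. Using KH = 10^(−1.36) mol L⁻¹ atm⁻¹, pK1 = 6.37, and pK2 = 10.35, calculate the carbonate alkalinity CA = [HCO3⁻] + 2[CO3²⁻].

CA = 1.66 mmol/L

[CO2*] = KH · pCO2 = 10^(−1.36) × 923×10^-6 = 4.029×10^-5 mol/L
α₀ = 1/(1 + K1/[H⁺] + K1K2/[H⁺]²) = 1/(1 + 10^+1.61 + 10^-0.76) = 0.02386
DIC = [CO2*]/α₀ = 4.029×10^-5 / 0.02386 = 1.689 mmol/L
CA = (α₁ + 2α₂)·DIC = (0.9720 + 2×0.004146) × 1.689 = 1.66 mmol/L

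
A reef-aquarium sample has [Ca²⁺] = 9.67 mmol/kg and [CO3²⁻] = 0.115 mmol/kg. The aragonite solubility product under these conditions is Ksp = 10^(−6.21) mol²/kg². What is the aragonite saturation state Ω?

Ω = 1.80

Ksp = 10^(−6.21) = 6.166×10^-7
Ω = [Ca²⁺][CO3²⁻]/Ksp = (9.67×10^-3)(0.115×10^-3) / 6.166×10^-7 = 1.80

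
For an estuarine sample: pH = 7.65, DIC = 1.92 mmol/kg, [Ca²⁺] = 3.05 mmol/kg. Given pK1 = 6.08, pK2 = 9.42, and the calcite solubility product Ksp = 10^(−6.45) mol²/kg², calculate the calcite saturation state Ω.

Ω = 0.268

α₂ = 1 / (1 + [H⁺]/K2 + [H⁺]²/(K1K2)) = 1 / (1 + 10^+1.77 + 10^+0.20)
   = 1 / (1 + 58.884 + 1.5849) = 1/61.469 = 0.01627
[CO3²⁻] = α₂ × DIC = 0.01627 × 1.92 = 0.03124 mmol/kg
Ksp = 10^(−6.45) = 3.548×10^-7
Ω = [Ca²⁺][CO3²⁻]/Ksp = (3.05×10^-3)(3.124×10^-5) / 3.548×10^-7 = 0.268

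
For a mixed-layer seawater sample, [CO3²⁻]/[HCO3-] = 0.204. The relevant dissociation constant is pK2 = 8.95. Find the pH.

From K2 = [H⁺][CO3²⁻]/[HCO3-]:  pH = pK2 + log₁₀([CO3²⁻]/[HCO3-])
log₁₀(0.204) = -0.690
pH = 8.95 + (-0.690) = 8.26

pH = 8.26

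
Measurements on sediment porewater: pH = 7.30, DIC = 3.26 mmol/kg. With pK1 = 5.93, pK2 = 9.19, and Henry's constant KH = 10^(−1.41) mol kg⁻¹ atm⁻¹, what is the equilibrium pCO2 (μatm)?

pCO2 = 3390 μatm

α₀ = 1 / (1 + K1/[H⁺] + K1K2/[H⁺]²) = 1 / (1 + 10^+1.37 + 10^-0.52)
   = 1 / (1 + 23.442 + 0.30200) = 1/24.744 = 0.04041
[CO2*] = α₀ × DIC = 0.04041 × 3.26 = 0.1317 mmol/kg
pCO2 = [CO2*]/KH = 1.317×10^-4 / 3.890×10^-2 = 3390 μatm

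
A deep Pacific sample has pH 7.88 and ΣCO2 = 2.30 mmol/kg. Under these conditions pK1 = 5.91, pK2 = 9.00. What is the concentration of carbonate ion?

α₂ = 1 / (1 + [H⁺]/K2 + [H⁺]²/(K1K2)) = 1 / (1 + 10^+1.12 + 10^-0.85)
   = 1 / (1 + 13.183 + 0.14125) = 1/14.324 = 0.06981
[CO3²⁻] = α₂ × DIC = 0.06981 × 2.30 = 0.161 mmol/kg

[CO3²⁻] = 0.161 mmol/kg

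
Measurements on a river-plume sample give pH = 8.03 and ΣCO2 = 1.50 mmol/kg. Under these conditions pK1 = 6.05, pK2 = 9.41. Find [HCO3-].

[HCO3⁻] = 1.43 mmol/kg

α₁ = 1 / (1 + [H⁺]/K1 + K2/[H⁺]) = 1 / (1 + 10^-1.98 + 10^-1.38)
   = 1 / (1 + 0.010471 + 0.041687) = 1/1.0522 = 0.9504
[HCO3⁻] = α₁ × DIC = 0.9504 × 1.50 = 1.43 mmol/kg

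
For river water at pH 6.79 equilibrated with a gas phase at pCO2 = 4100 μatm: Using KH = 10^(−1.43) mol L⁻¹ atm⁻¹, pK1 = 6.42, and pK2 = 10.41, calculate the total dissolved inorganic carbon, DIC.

[CO2*] = KH · pCO2 = 10^(−1.43) × 4100×10^-6 = 1.523×10^-4 mol/L
α₀ = 1/(1 + K1/[H⁺] + K1K2/[H⁺]²) = 1/(1 + 10^+0.37 + 10^-3.25) = 0.2990
DIC = [CO2*]/α₀ = 1.523×10^-4 / 0.2990 = 0.510 mmol/L

DIC = 0.510 mmol/L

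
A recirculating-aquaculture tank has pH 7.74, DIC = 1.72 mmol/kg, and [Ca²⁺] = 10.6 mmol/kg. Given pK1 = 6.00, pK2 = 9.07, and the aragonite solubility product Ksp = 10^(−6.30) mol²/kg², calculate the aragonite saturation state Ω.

α₂ = 1 / (1 + [H⁺]/K2 + [H⁺]²/(K1K2)) = 1 / (1 + 10^+1.33 + 10^-0.41)
   = 1 / (1 + 21.380 + 0.38905) = 1/22.769 = 0.04392
[CO3²⁻] = α₂ × DIC = 0.04392 × 1.72 = 0.07554 mmol/kg
Ksp = 10^(−6.30) = 5.012×10^-7
Ω = [Ca²⁺][CO3²⁻]/Ksp = (10.6×10^-3)(7.554×10^-5) / 5.012×10^-7 = 1.60

Ω = 1.60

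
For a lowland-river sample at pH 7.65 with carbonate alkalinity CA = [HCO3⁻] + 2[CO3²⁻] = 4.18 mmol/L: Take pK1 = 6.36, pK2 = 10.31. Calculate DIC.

CA = [HCO3⁻] + 2[CO3²⁻] = (α₁ + 2α₂)·DIC
At pH 7.65: [H⁺]/K1 = 10^-1.29 = 0.051286, K2/[H⁺] = 10^-2.66 = 0.0021878
α₁ = 1/(1 + 0.051286 + 0.0021878) = 1/1.0535 = 0.9492; α₂ = α₁·K2/[H⁺] = 0.002077
α₁ + 2α₂ = 0.9534
DIC = CA / (α₁ + 2α₂) = 4.18 / 0.9534 = 4.38 mmol/L

DIC = 4.38 mmol/L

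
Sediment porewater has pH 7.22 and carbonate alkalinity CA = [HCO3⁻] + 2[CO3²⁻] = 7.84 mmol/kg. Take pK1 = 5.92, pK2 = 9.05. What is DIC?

CA = [HCO3⁻] + 2[CO3²⁻] = (α₁ + 2α₂)·DIC
At pH 7.22: [H⁺]/K1 = 10^-1.30 = 0.050119, K2/[H⁺] = 10^-1.83 = 0.014791
α₁ = 1/(1 + 0.050119 + 0.014791) = 1/1.0649 = 0.9390; α₂ = α₁·K2/[H⁺] = 0.01389
α₁ + 2α₂ = 0.9668
DIC = CA / (α₁ + 2α₂) = 7.84 / 0.9668 = 8.11 mmol/kg

DIC = 8.11 mmol/kg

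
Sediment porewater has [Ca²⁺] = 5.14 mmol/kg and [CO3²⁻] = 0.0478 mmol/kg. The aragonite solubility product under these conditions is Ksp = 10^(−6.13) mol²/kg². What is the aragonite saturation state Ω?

Ksp = 10^(−6.13) = 7.413×10^-7
Ω = [Ca²⁺][CO3²⁻]/Ksp = (5.14×10^-3)(0.0478×10^-3) / 7.413×10^-7 = 0.331

Ω = 0.331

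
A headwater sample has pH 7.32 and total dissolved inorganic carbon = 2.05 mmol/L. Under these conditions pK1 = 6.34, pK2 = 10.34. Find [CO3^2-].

[CO3²⁻] = 1.77 μmol/L

α₂ = 1 / (1 + [H⁺]/K2 + [H⁺]²/(K1K2)) = 1 / (1 + 10^+3.02 + 10^+2.04)
   = 1 / (1 + 1047.1 + 109.65) = 1/1157.8 = 0.0008637
[CO3²⁻] = α₂ × DIC = 0.0008637 × 2.05 = 0.00177 mmol/L = 1.77 μmol/L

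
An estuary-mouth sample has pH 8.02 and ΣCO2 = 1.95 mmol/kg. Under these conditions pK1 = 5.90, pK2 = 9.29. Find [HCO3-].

[HCO3⁻] = 1.84 mmol/kg

α₁ = 1 / (1 + [H⁺]/K1 + K2/[H⁺]) = 1 / (1 + 10^-2.12 + 10^-1.27)
   = 1 / (1 + 0.0075858 + 0.053703) = 1/1.0613 = 0.9423
[HCO3⁻] = α₁ × DIC = 0.9423 × 1.95 = 1.84 mmol/kg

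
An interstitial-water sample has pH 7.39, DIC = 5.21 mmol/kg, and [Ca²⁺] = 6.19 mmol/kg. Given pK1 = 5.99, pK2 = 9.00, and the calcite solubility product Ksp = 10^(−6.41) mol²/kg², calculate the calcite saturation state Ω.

Ω = 1.91

α₂ = 1 / (1 + [H⁺]/K2 + [H⁺]²/(K1K2)) = 1 / (1 + 10^+1.61 + 10^+0.21)
   = 1 / (1 + 40.738 + 1.6218) = 1/43.360 = 0.02306
[CO3²⁻] = α₂ × DIC = 0.02306 × 5.21 = 0.1202 mmol/kg
Ksp = 10^(−6.41) = 3.890×10^-7
Ω = [Ca²⁺][CO3²⁻]/Ksp = (6.19×10^-3)(1.202×10^-4) / 3.890×10^-7 = 1.91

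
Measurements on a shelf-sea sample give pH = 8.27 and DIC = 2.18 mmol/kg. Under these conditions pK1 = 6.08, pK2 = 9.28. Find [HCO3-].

[HCO3⁻] = 1.97 mmol/kg

α₁ = 1 / (1 + [H⁺]/K1 + K2/[H⁺]) = 1 / (1 + 10^-2.19 + 10^-1.01)
   = 1 / (1 + 0.0064565 + 0.097724) = 1/1.1042 = 0.9056
[HCO3⁻] = α₁ × DIC = 0.9056 × 2.18 = 1.97 mmol/kg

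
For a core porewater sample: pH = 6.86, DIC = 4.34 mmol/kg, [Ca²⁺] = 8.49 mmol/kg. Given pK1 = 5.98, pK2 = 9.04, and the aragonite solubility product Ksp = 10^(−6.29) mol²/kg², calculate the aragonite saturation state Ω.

α₂ = 1 / (1 + [H⁺]/K2 + [H⁺]²/(K1K2)) = 1 / (1 + 10^+2.18 + 10^+1.30)
   = 1 / (1 + 151.36 + 19.953) = 1/172.31 = 0.005804
[CO3²⁻] = α₂ × DIC = 0.005804 × 4.34 = 0.02519 mmol/kg
Ksp = 10^(−6.29) = 5.129×10^-7
Ω = [Ca²⁺][CO3²⁻]/Ksp = (8.49×10^-3)(2.519×10^-5) / 5.129×10^-7 = 0.417

Ω = 0.417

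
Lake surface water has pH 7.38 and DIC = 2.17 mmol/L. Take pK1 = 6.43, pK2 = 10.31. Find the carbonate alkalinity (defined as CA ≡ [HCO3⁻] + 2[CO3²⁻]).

CA = 1.95 mmol/L

CA = [HCO3⁻] + 2[CO3²⁻] = (α₁ + 2α₂)·DIC
At pH 7.38: [H⁺]/K1 = 10^-0.95 = 0.11220, K2/[H⁺] = 10^-2.93 = 0.0011749
α₁ = 1/(1 + 0.11220 + 0.0011749) = 1/1.1134 = 0.8982; α₂ = α₁·K2/[H⁺] = 0.001055
α₁ + 2α₂ = 0.9003
CA = 0.9003 × 2.17 = 1.95 mmol/L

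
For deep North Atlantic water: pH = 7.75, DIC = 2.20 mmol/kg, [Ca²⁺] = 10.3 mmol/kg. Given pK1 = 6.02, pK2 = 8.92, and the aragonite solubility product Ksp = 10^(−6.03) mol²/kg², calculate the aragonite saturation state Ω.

α₂ = 1 / (1 + [H⁺]/K2 + [H⁺]²/(K1K2)) = 1 / (1 + 10^+1.17 + 10^-0.56)
   = 1 / (1 + 14.791 + 0.27542) = 1/16.067 = 0.06224
[CO3²⁻] = α₂ × DIC = 0.06224 × 2.20 = 0.1369 mmol/kg
Ksp = 10^(−6.03) = 9.333×10^-7
Ω = [Ca²⁺][CO3²⁻]/Ksp = (10.3×10^-3)(1.369×10^-4) / 9.333×10^-7 = 1.51

Ω = 1.51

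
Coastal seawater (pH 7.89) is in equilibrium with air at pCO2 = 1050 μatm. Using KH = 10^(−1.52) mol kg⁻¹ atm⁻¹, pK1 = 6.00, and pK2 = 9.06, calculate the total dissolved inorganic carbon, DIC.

DIC = 2.66 mmol/kg

[CO2*] = KH · pCO2 = 10^(−1.52) × 1050×10^-6 = 3.171×10^-5 mol/kg
α₀ = 1/(1 + K1/[H⁺] + K1K2/[H⁺]²) = 1/(1 + 10^+1.89 + 10^+0.72) = 0.01192
DIC = [CO2*]/α₀ = 3.171×10^-5 / 0.01192 = 2.66 mmol/kg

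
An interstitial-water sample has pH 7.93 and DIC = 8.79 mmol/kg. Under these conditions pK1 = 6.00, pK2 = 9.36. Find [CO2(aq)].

[CO2*] = 0.0985 mmol/kg

α₀ = 1 / (1 + K1/[H⁺] + K1K2/[H⁺]²) = 1 / (1 + 10^+1.93 + 10^+0.50)
   = 1 / (1 + 85.114 + 3.1623) = 1/89.276 = 0.01120
[CO2*] = α₀ × DIC = 0.01120 × 8.79 = 0.0985 mmol/kg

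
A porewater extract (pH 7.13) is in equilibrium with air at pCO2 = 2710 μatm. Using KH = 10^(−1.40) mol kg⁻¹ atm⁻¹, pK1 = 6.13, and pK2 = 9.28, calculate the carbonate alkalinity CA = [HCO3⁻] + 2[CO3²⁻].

[CO2*] = KH · pCO2 = 10^(−1.40) × 2710×10^-6 = 1.079×10^-4 mol/kg
α₀ = 1/(1 + K1/[H⁺] + K1K2/[H⁺]²) = 1/(1 + 10^+1.00 + 10^-1.15) = 0.09033
DIC = [CO2*]/α₀ = 1.079×10^-4 / 0.09033 = 1.194 mmol/kg
CA = (α₁ + 2α₂)·DIC = (0.9033 + 2×0.006395) × 1.194 = 1.09 mmol/kg

CA = 1.09 mmol/kg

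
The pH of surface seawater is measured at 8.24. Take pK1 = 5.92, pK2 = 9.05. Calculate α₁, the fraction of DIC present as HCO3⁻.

α₁ = 0.862

α₁ = 1 / (1 + [H⁺]/K1 + K2/[H⁺]) = 1 / (1 + 10^-2.32 + 10^-0.81)
   = 1 / (1 + 0.0047863 + 0.15488) = 1/1.1597 = 0.8623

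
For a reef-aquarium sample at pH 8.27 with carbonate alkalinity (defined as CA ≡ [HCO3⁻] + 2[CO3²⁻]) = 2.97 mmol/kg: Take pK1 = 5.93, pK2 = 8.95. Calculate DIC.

DIC = 2.54 mmol/kg

CA = [HCO3⁻] + 2[CO3²⁻] = (α₁ + 2α₂)·DIC
At pH 8.27: [H⁺]/K1 = 10^-2.34 = 0.0045709, K2/[H⁺] = 10^-0.68 = 0.20893
α₁ = 1/(1 + 0.0045709 + 0.20893) = 1/1.2135 = 0.8241; α₂ = α₁·K2/[H⁺] = 0.1722
α₁ + 2α₂ = 1.1684
DIC = CA / (α₁ + 2α₂) = 2.97 / 1.1684 = 2.54 mmol/kg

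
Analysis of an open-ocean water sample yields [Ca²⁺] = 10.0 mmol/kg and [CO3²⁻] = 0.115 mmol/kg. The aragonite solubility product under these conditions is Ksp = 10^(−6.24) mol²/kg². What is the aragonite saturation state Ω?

Ω = 2.00

Ksp = 10^(−6.24) = 5.754×10^-7
Ω = [Ca²⁺][CO3²⁻]/Ksp = (10.0×10^-3)(0.115×10^-3) / 5.754×10^-7 = 2.00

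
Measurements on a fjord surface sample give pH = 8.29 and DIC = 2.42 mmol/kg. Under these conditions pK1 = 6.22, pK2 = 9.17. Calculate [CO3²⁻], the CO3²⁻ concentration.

α₂ = 1 / (1 + [H⁺]/K2 + [H⁺]²/(K1K2)) = 1 / (1 + 10^+0.88 + 10^-1.19)
   = 1 / (1 + 7.5858 + 0.064565) = 1/8.6503 = 0.1156
[CO3²⁻] = α₂ × DIC = 0.1156 × 2.42 = 0.280 mmol/kg

[CO3²⁻] = 0.280 mmol/kg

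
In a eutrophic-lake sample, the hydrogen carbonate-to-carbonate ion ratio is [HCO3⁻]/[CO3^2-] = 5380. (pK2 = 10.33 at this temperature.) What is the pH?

From K2 = [H⁺][CO3^2-]/[HCO3⁻]:  pH = pK2 − log₁₀([HCO3⁻]/[CO3^2-])
log₁₀(5380) = +3.731
pH = 10.33 − (+3.731) = 6.60

pH = 6.60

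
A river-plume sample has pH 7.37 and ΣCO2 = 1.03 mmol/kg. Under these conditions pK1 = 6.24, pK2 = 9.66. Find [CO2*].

α₀ = 1 / (1 + K1/[H⁺] + K1K2/[H⁺]²) = 1 / (1 + 10^+1.13 + 10^-1.16)
   = 1 / (1 + 13.490 + 0.069183) = 1/14.559 = 0.06869
[CO2*] = α₀ × DIC = 0.06869 × 1.03 = 0.0707 mmol/kg

[CO2*] = 0.0707 mmol/kg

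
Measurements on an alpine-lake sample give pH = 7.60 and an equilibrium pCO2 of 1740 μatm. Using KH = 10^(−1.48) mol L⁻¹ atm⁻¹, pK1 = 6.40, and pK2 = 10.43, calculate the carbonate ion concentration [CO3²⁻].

[CO2*] = KH · pCO2 = 10^(−1.48) × 1740×10^-6 = 5.762×10^-5 mol/L
α₀ = 1/(1 + K1/[H⁺] + K1K2/[H⁺]²) = 1/(1 + 10^+1.20 + 10^-1.63) = 0.05927
DIC = [CO2*]/α₀ = 5.762×10^-5 / 0.05927 = 0.9721 mmol/L
[CO3²⁻] = α₂·DIC; α₂ = 0.001389, so [CO3²⁻] = 0.001389 × 0.9721 = 0.00135 mmol/L = 1.35 μmol/L

[CO3²⁻] = 1.35 μmol/L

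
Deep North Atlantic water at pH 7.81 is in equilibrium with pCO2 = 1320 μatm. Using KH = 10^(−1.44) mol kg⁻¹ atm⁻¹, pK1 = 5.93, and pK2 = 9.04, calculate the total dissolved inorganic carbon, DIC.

[CO2*] = KH · pCO2 = 10^(−1.44) × 1320×10^-6 = 4.793×10^-5 mol/kg
α₀ = 1/(1 + K1/[H⁺] + K1K2/[H⁺]²) = 1/(1 + 10^+1.88 + 10^+0.65) = 0.01230
DIC = [CO2*]/α₀ = 4.793×10^-5 / 0.01230 = 3.90 mmol/kg

DIC = 3.90 mmol/kg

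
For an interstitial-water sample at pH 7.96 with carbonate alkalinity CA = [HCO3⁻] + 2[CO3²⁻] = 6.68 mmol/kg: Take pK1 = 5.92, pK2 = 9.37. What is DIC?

DIC = 6.50 mmol/kg

CA = [HCO3⁻] + 2[CO3²⁻] = (α₁ + 2α₂)·DIC
At pH 7.96: [H⁺]/K1 = 10^-2.04 = 0.0091201, K2/[H⁺] = 10^-1.41 = 0.038905
α₁ = 1/(1 + 0.0091201 + 0.038905) = 1/1.0480 = 0.9542; α₂ = α₁·K2/[H⁺] = 0.03712
α₁ + 2α₂ = 1.0284
DIC = CA / (α₁ + 2α₂) = 6.68 / 1.0284 = 6.50 mmol/kg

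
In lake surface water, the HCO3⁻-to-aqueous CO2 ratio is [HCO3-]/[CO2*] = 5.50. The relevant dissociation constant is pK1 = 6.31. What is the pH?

pH = 7.05

From K1 = [H⁺][HCO3-]/[CO2*]:  pH = pK1 + log₁₀([HCO3-]/[CO2*])
log₁₀(5.50) = +0.740
pH = 6.31 + (+0.740) = 7.05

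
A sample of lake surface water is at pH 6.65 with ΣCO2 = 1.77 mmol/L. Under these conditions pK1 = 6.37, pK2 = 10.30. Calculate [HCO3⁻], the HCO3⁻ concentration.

α₁ = 1 / (1 + [H⁺]/K1 + K2/[H⁺]) = 1 / (1 + 10^-0.28 + 10^-3.65)
   = 1 / (1 + 0.52481 + 0.00022387) = 1/1.5250 = 0.6557
[HCO3⁻] = α₁ × DIC = 0.6557 × 1.77 = 1.16 mmol/L

[HCO3⁻] = 1.16 mmol/L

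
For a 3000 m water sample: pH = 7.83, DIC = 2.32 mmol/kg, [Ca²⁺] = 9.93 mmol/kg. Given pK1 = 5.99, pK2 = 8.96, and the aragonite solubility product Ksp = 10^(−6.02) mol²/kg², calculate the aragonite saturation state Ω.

Ω = 1.64

α₂ = 1 / (1 + [H⁺]/K2 + [H⁺]²/(K1K2)) = 1 / (1 + 10^+1.13 + 10^-0.71)
   = 1 / (1 + 13.490 + 0.19498) = 1/14.685 = 0.06810
[CO3²⁻] = α₂ × DIC = 0.06810 × 2.32 = 0.1580 mmol/kg
Ksp = 10^(−6.02) = 9.550×10^-7
Ω = [Ca²⁺][CO3²⁻]/Ksp = (9.93×10^-3)(1.580×10^-4) / 9.550×10^-7 = 1.64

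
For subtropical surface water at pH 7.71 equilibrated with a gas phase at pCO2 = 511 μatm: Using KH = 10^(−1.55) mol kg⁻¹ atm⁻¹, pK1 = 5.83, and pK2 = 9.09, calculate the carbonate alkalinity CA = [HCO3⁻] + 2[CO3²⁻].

CA = 1.18 mmol/kg

[CO2*] = KH · pCO2 = 10^(−1.55) × 511×10^-6 = 1.440×10^-5 mol/kg
α₀ = 1/(1 + K1/[H⁺] + K1K2/[H⁺]²) = 1/(1 + 10^+1.88 + 10^+0.50) = 0.01250
DIC = [CO2*]/α₀ = 1.440×10^-5 / 0.01250 = 1.152 mmol/kg
CA = (α₁ + 2α₂)·DIC = (0.9480 + 2×0.03952) × 1.152 = 1.18 mmol/kg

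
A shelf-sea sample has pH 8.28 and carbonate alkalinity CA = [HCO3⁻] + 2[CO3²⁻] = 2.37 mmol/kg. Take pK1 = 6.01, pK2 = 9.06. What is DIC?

DIC = 2.08 mmol/kg

CA = [HCO3⁻] + 2[CO3²⁻] = (α₁ + 2α₂)·DIC
At pH 8.28: [H⁺]/K1 = 10^-2.27 = 0.0053703, K2/[H⁺] = 10^-0.78 = 0.16596
α₁ = 1/(1 + 0.0053703 + 0.16596) = 1/1.1713 = 0.8537; α₂ = α₁·K2/[H⁺] = 0.1417
α₁ + 2α₂ = 1.1371
DIC = CA / (α₁ + 2α₂) = 2.37 / 1.1371 = 2.08 mmol/kg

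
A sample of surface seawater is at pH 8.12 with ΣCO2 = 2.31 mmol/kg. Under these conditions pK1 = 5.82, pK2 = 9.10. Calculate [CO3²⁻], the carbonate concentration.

α₂ = 1 / (1 + [H⁺]/K2 + [H⁺]²/(K1K2)) = 1 / (1 + 10^+0.98 + 10^-1.32)
   = 1 / (1 + 9.5499 + 0.047863) = 1/10.598 = 0.09436
[CO3²⁻] = α₂ × DIC = 0.09436 × 2.31 = 0.218 mmol/kg

[CO3²⁻] = 0.218 mmol/kg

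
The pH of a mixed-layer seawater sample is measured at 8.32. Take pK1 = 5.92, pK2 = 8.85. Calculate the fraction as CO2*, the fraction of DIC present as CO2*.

α₀ = 1 / (1 + K1/[H⁺] + K1K2/[H⁺]²) = 1 / (1 + 10^+2.40 + 10^+1.87)
   = 1 / (1 + 251.19 + 74.131) = 1/326.32 = 0.003064

α₀ = 0.00306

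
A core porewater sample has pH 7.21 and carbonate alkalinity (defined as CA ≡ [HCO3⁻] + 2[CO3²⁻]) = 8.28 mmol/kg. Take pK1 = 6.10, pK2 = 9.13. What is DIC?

DIC = 8.81 mmol/kg

CA = [HCO3⁻] + 2[CO3²⁻] = (α₁ + 2α₂)·DIC
At pH 7.21: [H⁺]/K1 = 10^-1.11 = 0.077625, K2/[H⁺] = 10^-1.92 = 0.012023
α₁ = 1/(1 + 0.077625 + 0.012023) = 1/1.0896 = 0.9177; α₂ = α₁·K2/[H⁺] = 0.01103
α₁ + 2α₂ = 0.9398
DIC = CA / (α₁ + 2α₂) = 8.28 / 0.9398 = 8.81 mmol/kg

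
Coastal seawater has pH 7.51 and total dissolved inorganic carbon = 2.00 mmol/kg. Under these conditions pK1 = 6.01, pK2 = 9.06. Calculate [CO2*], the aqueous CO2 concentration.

α₀ = 1 / (1 + K1/[H⁺] + K1K2/[H⁺]²) = 1 / (1 + 10^+1.50 + 10^-0.05)
   = 1 / (1 + 31.623 + 0.89125) = 1/33.514 = 0.02984
[CO2*] = α₀ × DIC = 0.02984 × 2.00 = 0.0597 mmol/kg

[CO2*] = 0.0597 mmol/kg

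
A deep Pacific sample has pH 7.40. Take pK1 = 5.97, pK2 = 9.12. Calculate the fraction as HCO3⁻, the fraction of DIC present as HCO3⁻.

α₁ = 1 / (1 + [H⁺]/K1 + K2/[H⁺]) = 1 / (1 + 10^-1.43 + 10^-1.72)
   = 1 / (1 + 0.037154 + 0.019055) = 1/1.0562 = 0.9468

α₁ = 0.947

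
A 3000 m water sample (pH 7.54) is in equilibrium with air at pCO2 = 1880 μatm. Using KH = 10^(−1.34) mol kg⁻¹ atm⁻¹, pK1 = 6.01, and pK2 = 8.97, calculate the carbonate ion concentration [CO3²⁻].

[CO3²⁻] = 0.108 mmol/kg

[CO2*] = KH · pCO2 = 10^(−1.34) × 1880×10^-6 = 8.593×10^-5 mol/kg
α₀ = 1/(1 + K1/[H⁺] + K1K2/[H⁺]²) = 1/(1 + 10^+1.53 + 10^+0.10) = 0.02767
DIC = [CO2*]/α₀ = 8.593×10^-5 / 0.02767 = 3.106 mmol/kg
[CO3²⁻] = α₂·DIC; α₂ = 0.03483, so [CO3²⁻] = 0.03483 × 3.106 = 0.108 mmol/kg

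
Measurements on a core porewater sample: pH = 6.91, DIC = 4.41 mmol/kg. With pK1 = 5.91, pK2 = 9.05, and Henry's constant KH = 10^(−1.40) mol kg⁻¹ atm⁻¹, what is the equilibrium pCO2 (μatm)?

pCO2 = 1.00×10^4 μatm

α₀ = 1 / (1 + K1/[H⁺] + K1K2/[H⁺]²) = 1 / (1 + 10^+1.00 + 10^-1.14)
   = 1 / (1 + 10.000 + 0.072444) = 1/11.072 = 0.09031
[CO2*] = α₀ × DIC = 0.09031 × 4.41 = 0.3983 mmol/kg
pCO2 = [CO2*]/KH = 3.983×10^-4 / 3.981×10^-2 = 1.00×10^4 μatm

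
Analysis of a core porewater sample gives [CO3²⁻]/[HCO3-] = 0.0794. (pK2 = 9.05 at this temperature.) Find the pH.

From K2 = [H⁺][CO3²⁻]/[HCO3-]:  pH = pK2 + log₁₀([CO3²⁻]/[HCO3-])
log₁₀(0.0794) = -1.100
pH = 9.05 + (-1.100) = 7.95

pH = 7.95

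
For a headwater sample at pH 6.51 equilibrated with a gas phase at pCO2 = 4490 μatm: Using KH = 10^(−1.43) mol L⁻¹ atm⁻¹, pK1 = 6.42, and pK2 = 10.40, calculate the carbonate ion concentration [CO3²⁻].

[CO3²⁻] = 0.0264 μmol/L

[CO2*] = KH · pCO2 = 10^(−1.43) × 4490×10^-6 = 1.668×10^-4 mol/L
α₀ = 1/(1 + K1/[H⁺] + K1K2/[H⁺]²) = 1/(1 + 10^+0.09 + 10^-3.80) = 0.4483
DIC = [CO2*]/α₀ = 1.668×10^-4 / 0.4483 = 0.3721 mmol/L
[CO3²⁻] = α₂·DIC; α₂ = 7.106×10^-5, so [CO3²⁻] = 7.106×10^-5 × 0.3721 = 2.64×10^-5 mmol/L = 0.0264 μmol/L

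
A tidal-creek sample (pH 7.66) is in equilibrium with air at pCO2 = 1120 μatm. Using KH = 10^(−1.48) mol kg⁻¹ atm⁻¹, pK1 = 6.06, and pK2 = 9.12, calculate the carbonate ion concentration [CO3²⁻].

[CO3²⁻] = 0.0512 mmol/kg

[CO2*] = KH · pCO2 = 10^(−1.48) × 1120×10^-6 = 3.709×10^-5 mol/kg
α₀ = 1/(1 + K1/[H⁺] + K1K2/[H⁺]²) = 1/(1 + 10^+1.60 + 10^+0.14) = 0.02370
DIC = [CO2*]/α₀ = 3.709×10^-5 / 0.02370 = 1.565 mmol/kg
[CO3²⁻] = α₂·DIC; α₂ = 0.03272, so [CO3²⁻] = 0.03272 × 1.565 = 0.0512 mmol/kg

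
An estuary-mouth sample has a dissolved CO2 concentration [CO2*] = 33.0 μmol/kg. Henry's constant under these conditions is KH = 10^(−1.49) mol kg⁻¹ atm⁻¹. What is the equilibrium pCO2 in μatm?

KH = 10^(−1.49) = 3.236×10^-2 mol kg⁻¹ atm⁻¹
pCO2 = [CO2*]/KH = 33.0×10^-6 / 3.236×10^-2 = 1.02×10^-3 atm = 1020 μatm

pCO2 = 1020 μatm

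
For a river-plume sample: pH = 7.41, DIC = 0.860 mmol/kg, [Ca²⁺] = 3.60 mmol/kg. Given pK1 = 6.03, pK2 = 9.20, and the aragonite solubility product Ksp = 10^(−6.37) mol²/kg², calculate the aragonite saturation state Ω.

Ω = 0.111

α₂ = 1 / (1 + [H⁺]/K2 + [H⁺]²/(K1K2)) = 1 / (1 + 10^+1.79 + 10^+0.41)
   = 1 / (1 + 61.660 + 2.5704) = 1/65.230 = 0.01533
[CO3²⁻] = α₂ × DIC = 0.01533 × 0.860 = 0.01318 mmol/kg = 13.18 μmol/kg
Ksp = 10^(−6.37) = 4.266×10^-7
Ω = [Ca²⁺][CO3²⁻]/Ksp = (3.60×10^-3)(1.318×10^-5) / 4.266×10^-7 = 0.111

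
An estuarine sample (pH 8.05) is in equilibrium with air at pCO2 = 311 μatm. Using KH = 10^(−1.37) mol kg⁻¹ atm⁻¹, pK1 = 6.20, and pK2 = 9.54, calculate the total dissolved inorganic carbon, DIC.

[CO2*] = KH · pCO2 = 10^(−1.37) × 311×10^-6 = 1.327×10^-5 mol/kg
α₀ = 1/(1 + K1/[H⁺] + K1K2/[H⁺]²) = 1/(1 + 10^+1.85 + 10^+0.36) = 0.01350
DIC = [CO2*]/α₀ = 1.327×10^-5 / 0.01350 = 0.983 mmol/kg

DIC = 0.983 mmol/kg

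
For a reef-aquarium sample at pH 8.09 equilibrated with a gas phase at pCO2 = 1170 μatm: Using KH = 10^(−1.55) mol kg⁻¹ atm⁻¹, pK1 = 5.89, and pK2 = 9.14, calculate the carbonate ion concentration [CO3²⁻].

[CO2*] = KH · pCO2 = 10^(−1.55) × 1170×10^-6 = 3.298×10^-5 mol/kg
α₀ = 1/(1 + K1/[H⁺] + K1K2/[H⁺]²) = 1/(1 + 10^+2.20 + 10^+1.15) = 0.005760
DIC = [CO2*]/α₀ = 3.298×10^-5 / 0.005760 = 5.725 mmol/kg
[CO3²⁻] = α₂·DIC; α₂ = 0.08136, so [CO3²⁻] = 0.08136 × 5.725 = 0.466 mmol/kg

[CO3²⁻] = 0.466 mmol/kg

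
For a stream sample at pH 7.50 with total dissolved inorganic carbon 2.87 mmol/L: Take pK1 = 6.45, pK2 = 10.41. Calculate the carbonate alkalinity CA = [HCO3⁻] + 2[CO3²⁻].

CA = [HCO3⁻] + 2[CO3²⁻] = (α₁ + 2α₂)·DIC
At pH 7.50: [H⁺]/K1 = 10^-1.05 = 0.089125, K2/[H⁺] = 10^-2.91 = 0.0012303
α₁ = 1/(1 + 0.089125 + 0.0012303) = 1/1.0904 = 0.9171; α₂ = α₁·K2/[H⁺] = 0.001128
α₁ + 2α₂ = 0.9194
CA = 0.9194 × 2.87 = 2.64 mmol/L

CA = 2.64 mmol/L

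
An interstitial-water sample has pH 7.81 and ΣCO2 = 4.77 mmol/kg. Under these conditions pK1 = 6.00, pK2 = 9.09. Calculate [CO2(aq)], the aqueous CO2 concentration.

α₀ = 1 / (1 + K1/[H⁺] + K1K2/[H⁺]²) = 1 / (1 + 10^+1.81 + 10^+0.53)
   = 1 / (1 + 64.565 + 3.3884) = 1/68.954 = 0.01450
[CO2*] = α₀ × DIC = 0.01450 × 4.77 = 0.0692 mmol/kg

[CO2*] = 0.0692 mmol/kg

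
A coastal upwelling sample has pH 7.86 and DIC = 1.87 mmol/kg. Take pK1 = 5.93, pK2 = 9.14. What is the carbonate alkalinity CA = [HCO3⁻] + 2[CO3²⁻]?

CA = [HCO3⁻] + 2[CO3²⁻] = (α₁ + 2α₂)·DIC
At pH 7.86: [H⁺]/K1 = 10^-1.93 = 0.011749, K2/[H⁺] = 10^-1.28 = 0.052481
α₁ = 1/(1 + 0.011749 + 0.052481) = 1/1.0642 = 0.9396; α₂ = α₁·K2/[H⁺] = 0.04931
α₁ + 2α₂ = 1.0383
CA = 1.0383 × 1.87 = 1.94 mmol/kg

CA = 1.94 mmol/kg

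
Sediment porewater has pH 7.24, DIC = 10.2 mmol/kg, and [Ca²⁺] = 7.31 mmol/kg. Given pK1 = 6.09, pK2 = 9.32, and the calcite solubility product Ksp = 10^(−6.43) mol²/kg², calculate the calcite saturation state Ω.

α₂ = 1 / (1 + [H⁺]/K2 + [H⁺]²/(K1K2)) = 1 / (1 + 10^+2.08 + 10^+0.93)
   = 1 / (1 + 120.23 + 8.5114) = 1/129.74 = 0.007708
[CO3²⁻] = α₂ × DIC = 0.007708 × 10.2 = 0.07862 mmol/kg
Ksp = 10^(−6.43) = 3.715×10^-7
Ω = [Ca²⁺][CO3²⁻]/Ksp = (7.31×10^-3)(7.862×10^-5) / 3.715×10^-7 = 1.55

Ω = 1.55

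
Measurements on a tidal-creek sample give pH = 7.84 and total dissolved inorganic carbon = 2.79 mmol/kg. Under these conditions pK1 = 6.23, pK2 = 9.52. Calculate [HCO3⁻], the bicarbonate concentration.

[HCO3⁻] = 2.67 mmol/kg

α₁ = 1 / (1 + [H⁺]/K1 + K2/[H⁺]) = 1 / (1 + 10^-1.61 + 10^-1.68)
   = 1 / (1 + 0.024547 + 0.020893) = 1/1.0454 = 0.9565
[HCO3⁻] = α₁ × DIC = 0.9565 × 2.79 = 2.67 mmol/kg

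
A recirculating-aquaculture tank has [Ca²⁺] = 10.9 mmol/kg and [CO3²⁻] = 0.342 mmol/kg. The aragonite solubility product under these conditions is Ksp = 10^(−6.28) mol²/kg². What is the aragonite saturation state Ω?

Ksp = 10^(−6.28) = 5.248×10^-7
Ω = [Ca²⁺][CO3²⁻]/Ksp = (10.9×10^-3)(0.342×10^-3) / 5.248×10^-7 = 7.10

Ω = 7.10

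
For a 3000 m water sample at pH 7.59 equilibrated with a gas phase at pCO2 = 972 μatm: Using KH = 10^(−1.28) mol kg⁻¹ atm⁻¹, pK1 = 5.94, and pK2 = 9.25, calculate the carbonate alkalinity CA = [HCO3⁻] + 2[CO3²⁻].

[CO2*] = KH · pCO2 = 10^(−1.28) × 972×10^-6 = 5.101×10^-5 mol/kg
α₀ = 1/(1 + K1/[H⁺] + K1K2/[H⁺]²) = 1/(1 + 10^+1.65 + 10^-0.01) = 0.02144
DIC = [CO2*]/α₀ = 5.101×10^-5 / 0.02144 = 2.379 mmol/kg
CA = (α₁ + 2α₂)·DIC = (0.9576 + 2×0.02095) × 2.379 = 2.38 mmol/kg

CA = 2.38 mmol/kg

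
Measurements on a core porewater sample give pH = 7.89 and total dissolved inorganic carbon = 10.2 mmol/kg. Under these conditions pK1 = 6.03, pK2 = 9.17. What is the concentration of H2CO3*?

[CO2*] = 0.132 mmol/kg

α₀ = 1 / (1 + K1/[H⁺] + K1K2/[H⁺]²) = 1 / (1 + 10^+1.86 + 10^+0.58)
   = 1 / (1 + 72.444 + 3.8019) = 1/77.245 = 0.01295
[CO2*] = α₀ × DIC = 0.01295 × 10.2 = 0.132 mmol/kg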